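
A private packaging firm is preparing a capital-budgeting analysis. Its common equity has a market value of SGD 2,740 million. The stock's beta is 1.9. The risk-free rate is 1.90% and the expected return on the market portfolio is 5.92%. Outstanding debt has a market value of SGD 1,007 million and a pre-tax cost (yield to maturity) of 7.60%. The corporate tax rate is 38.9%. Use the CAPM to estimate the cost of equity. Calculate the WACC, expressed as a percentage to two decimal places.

Market risk premium = 5.92% − 1.9% = 4.02%.
Cost of equity via CAPM: Re = 1.9% + 1.9 × 4.02% = 9.5380%.
Total capital V = 2740 + 1007 = 3747.
Equity: weight = 2740/3747 = 0.7313; cost = 9.538%.
Debt: weight = 1007/3747 = 0.2687; after-tax cost = 7.6% × (1 − 38.9%) = 4.6436%.
WACC = 0.7313 × 9.5380% + 0.2687 × 4.6436% = 8.2226%.

8.22%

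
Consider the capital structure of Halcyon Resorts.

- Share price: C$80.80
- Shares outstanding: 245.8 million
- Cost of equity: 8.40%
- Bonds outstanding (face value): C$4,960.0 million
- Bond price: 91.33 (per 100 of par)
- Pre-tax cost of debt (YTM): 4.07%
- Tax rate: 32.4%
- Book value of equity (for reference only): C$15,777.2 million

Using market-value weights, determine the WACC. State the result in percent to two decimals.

7.35%

Market value of equity E = 80.8 × 245.8m = 19860.64m. Market value of debt D = 4960m × 91.33/100 = 4529.968m.
Total capital V = 19860.64 + 4529.968 = 24390.608.
Equity: weight = 19860.64/24390.608 = 0.8143; cost = 8.4%.
Bonds outstanding: weight = 4529.968/24390.608 = 0.1857; after-tax cost = 4.07% × (1 − 32.4%) = 2.7513%.
WACC = 0.8143 × 8.4000% + 0.1857 × 2.7513% = 7.3509%.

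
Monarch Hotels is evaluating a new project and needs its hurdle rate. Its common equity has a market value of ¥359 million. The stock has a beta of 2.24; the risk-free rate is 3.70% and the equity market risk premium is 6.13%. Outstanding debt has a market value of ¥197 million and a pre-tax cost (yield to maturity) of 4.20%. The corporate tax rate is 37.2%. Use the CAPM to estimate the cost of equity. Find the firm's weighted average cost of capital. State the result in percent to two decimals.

12.19%

Cost of equity via CAPM: Re = 3.7% + 2.24 × 6.13% = 17.4312%.
Total capital V = 359 + 197 = 556.
Equity: weight = 359/556 = 0.6457; cost = 17.4312%.
Debt: weight = 197/556 = 0.3543; after-tax cost = 4.2% × (1 − 37.2%) = 2.6376%.
WACC = 0.6457 × 17.4312% + 0.3543 × 2.6376% = 12.1896%.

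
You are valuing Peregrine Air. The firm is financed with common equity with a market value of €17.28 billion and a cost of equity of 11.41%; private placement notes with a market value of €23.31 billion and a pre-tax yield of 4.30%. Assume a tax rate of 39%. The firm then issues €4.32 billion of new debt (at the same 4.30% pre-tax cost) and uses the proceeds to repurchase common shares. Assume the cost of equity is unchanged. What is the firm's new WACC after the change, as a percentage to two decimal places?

5.43%

After the change:
Total capital V = 12.96 + 27.63 = 40.59.
Equity: weight = 12.96/40.59 = 0.3193; cost = 11.41%.
Private placement notes: weight = 27.63/40.59 = 0.6807; after-tax cost = 4.3% × (1 − 39%) = 2.6230%.
WACC = 0.3193 × 11.4100% + 0.6807 × 2.6230% = 5.4286%.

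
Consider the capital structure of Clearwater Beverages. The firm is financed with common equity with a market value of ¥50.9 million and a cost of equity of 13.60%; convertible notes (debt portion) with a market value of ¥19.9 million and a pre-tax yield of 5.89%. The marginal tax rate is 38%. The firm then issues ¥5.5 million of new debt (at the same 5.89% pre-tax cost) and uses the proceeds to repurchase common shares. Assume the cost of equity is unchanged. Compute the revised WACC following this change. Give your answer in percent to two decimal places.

10.03%

After the change:
Total capital V = 45.4 + 25.4 = 70.8.
Equity: weight = 45.4/70.8 = 0.6412; cost = 13.6%.
Convertible notes (debt portion): weight = 25.4/70.8 = 0.3588; after-tax cost = 5.89% × (1 − 38%) = 3.6518%.
WACC = 0.6412 × 13.6000% + 0.3588 × 3.6518% = 10.0310%.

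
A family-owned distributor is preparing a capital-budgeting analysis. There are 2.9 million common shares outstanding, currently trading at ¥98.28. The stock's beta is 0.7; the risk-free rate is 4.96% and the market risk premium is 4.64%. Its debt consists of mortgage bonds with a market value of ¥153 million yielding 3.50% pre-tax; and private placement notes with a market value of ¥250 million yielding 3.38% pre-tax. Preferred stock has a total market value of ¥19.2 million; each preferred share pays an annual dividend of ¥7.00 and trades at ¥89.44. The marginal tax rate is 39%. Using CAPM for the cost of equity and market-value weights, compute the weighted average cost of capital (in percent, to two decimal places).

Cost of equity via CAPM: Re = 4.96% + 0.7 × 4.64% = 8.2080%.
Cost of preferred: Rp = 7.0 / 89.44 = 7.8265%.
Market value of equity E = 98.28 × 2.9m = 285.012m.
Total capital V = 285.012 + 19.2 + 153 + 250 = 707.212.
Equity: weight = 285.012/707.212 = 0.4030; cost = 8.208%.
Preferred: weight = 19.2/707.212 = 0.0271; cost = 7.8265%.
Mortgage bonds: weight = 153/707.212 = 0.2163; after-tax cost = 3.5% × (1 − 39%) = 2.1350%.
Private placement notes: weight = 250/707.212 = 0.3535; after-tax cost = 3.38% × (1 − 39%) = 2.0618%.
WACC = 0.4030 × 8.2080% + 0.0271 × 7.8265% + 0.2163 × 2.1350% + 0.3535 × 2.0618% = 4.7111%.

4.71%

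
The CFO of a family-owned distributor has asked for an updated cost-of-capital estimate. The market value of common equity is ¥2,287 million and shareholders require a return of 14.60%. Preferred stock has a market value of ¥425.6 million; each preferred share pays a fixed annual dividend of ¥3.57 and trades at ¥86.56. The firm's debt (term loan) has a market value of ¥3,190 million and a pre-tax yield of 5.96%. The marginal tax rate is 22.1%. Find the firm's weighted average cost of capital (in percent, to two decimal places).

Cost of preferred: Rp = 3.57 / 86.56 = 4.1243%.
Total capital V = 2287 + 425.6 + 3190 = 5902.6.
Equity: weight = 2287/5902.6 = 0.3875; cost = 14.6%.
Preferred: weight = 425.6/5902.6 = 0.0721; cost = 4.1243%.
Term loan: weight = 3190/5902.6 = 0.5404; after-tax cost = 5.96% × (1 − 22.1%) = 4.6428%.
WACC = 0.3875 × 14.6000% + 0.0721 × 4.1243% + 0.5404 × 4.6428% = 8.4634%.

8.46%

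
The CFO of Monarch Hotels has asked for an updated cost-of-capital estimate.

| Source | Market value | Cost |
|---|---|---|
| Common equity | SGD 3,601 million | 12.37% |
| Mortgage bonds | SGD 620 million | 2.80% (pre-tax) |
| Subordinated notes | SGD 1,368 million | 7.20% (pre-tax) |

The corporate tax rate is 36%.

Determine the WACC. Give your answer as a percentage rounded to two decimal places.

9.30%

Total capital V = 3601 + 620 + 1368 = 5589.
Equity: weight = 3601/5589 = 0.6443; cost = 12.37%.
Mortgage bonds: weight = 620/5589 = 0.1109; after-tax cost = 2.8% × (1 − 36%) = 1.7920%.
Subordinated notes: weight = 1368/5589 = 0.2448; after-tax cost = 7.2% × (1 − 36%) = 4.6080%.
WACC = 0.6443 × 12.3700% + 0.1109 × 1.7920% + 0.2448 × 4.6080% = 9.2967%.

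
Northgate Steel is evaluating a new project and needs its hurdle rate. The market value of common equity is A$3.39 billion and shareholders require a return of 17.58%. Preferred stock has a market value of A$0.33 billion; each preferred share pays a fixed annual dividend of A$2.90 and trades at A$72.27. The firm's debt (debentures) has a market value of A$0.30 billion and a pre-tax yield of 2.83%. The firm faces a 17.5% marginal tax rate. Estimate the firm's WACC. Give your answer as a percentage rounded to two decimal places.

15.33%

Cost of preferred: Rp = 2.9 / 72.27 = 4.0127%.
Total capital V = 3.39 + 0.33 + 0.3 = 4.02.
Equity: weight = 3.39/4.02 = 0.8433; cost = 17.58%.
Preferred: weight = 0.33/4.02 = 0.0821; cost = 4.0127%.
Debentures: weight = 0.3/4.02 = 0.0746; after-tax cost = 2.83% × (1 − 17.5%) = 2.3348%.
WACC = 0.8433 × 17.5800% + 0.0821 × 4.0127% + 0.0746 × 2.3348% = 15.3286%.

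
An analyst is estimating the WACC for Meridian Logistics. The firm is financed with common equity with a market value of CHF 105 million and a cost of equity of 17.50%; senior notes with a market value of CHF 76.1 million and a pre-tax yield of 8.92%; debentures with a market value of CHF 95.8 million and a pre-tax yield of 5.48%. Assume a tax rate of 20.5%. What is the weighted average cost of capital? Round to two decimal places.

Total capital V = 105 + 76.1 + 95.8 = 276.9.
Equity: weight = 105/276.9 = 0.3792; cost = 17.5%.
Senior notes: weight = 76.1/276.9 = 0.2748; after-tax cost = 8.92% × (1 − 20.5%) = 7.0914%.
Debentures: weight = 95.8/276.9 = 0.3460; after-tax cost = 5.48% × (1 − 20.5%) = 4.3566%.
WACC = 0.3792 × 17.5000% + 0.2748 × 7.0914% + 0.3460 × 4.3566% = 10.0922%.

10.09%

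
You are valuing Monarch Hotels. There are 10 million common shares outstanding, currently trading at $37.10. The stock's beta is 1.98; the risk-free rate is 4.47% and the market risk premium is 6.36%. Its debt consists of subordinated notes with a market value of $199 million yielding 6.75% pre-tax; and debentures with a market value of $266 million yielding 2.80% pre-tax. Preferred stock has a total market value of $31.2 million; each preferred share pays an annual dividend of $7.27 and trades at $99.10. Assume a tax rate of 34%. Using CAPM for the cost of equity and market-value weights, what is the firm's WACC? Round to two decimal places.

9.15%

Cost of equity via CAPM: Re = 4.47% + 1.98 × 6.36% = 17.0628%.
Cost of preferred: Rp = 7.27 / 99.1 = 7.3360%.
Market value of equity E = 37.1 × 10m = 371m.
Total capital V = 371 + 31.2 + 199 + 266 = 867.2.
Equity: weight = 371/867.2 = 0.4278; cost = 17.0628%.
Preferred: weight = 31.2/867.2 = 0.0360; cost = 7.336%.
Subordinated notes: weight = 199/867.2 = 0.2295; after-tax cost = 6.75% × (1 − 34%) = 4.4550%.
Debentures: weight = 266/867.2 = 0.3067; after-tax cost = 2.8% × (1 − 34%) = 1.8480%.
WACC = 0.4278 × 17.0628% + 0.0360 × 7.3360% + 0.2295 × 4.4550% + 0.3067 × 1.8480% = 9.1528%.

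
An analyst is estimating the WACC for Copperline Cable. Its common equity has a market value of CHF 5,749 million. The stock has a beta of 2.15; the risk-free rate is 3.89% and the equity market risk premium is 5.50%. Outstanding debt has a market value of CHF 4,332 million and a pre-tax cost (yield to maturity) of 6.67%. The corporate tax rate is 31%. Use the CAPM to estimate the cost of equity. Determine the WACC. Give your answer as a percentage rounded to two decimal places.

Cost of equity via CAPM: Re = 3.89% + 2.15 × 5.5% = 15.7150%.
Total capital V = 5749 + 4332 = 10081.
Equity: weight = 5749/10081 = 0.5703; cost = 15.715%.
Debt: weight = 4332/10081 = 0.4297; after-tax cost = 6.67% × (1 − 31%) = 4.6023%.
WACC = 0.5703 × 15.7150% + 0.4297 × 4.6023% = 10.9397%.

10.94%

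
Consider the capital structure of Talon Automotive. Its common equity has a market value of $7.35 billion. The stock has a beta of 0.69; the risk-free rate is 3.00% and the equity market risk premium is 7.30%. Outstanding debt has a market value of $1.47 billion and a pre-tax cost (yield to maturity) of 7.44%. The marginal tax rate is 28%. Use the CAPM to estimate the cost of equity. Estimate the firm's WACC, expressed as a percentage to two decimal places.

Cost of equity via CAPM: Re = 3.0% + 0.69 × 7.3% = 8.0370%.
Total capital V = 7.35 + 1.47 = 8.82.
Equity: weight = 7.35/8.82 = 0.8333; cost = 8.037%.
Debt: weight = 1.47/8.82 = 0.1667; after-tax cost = 7.44% × (1 − 28%) = 5.3568%.
WACC = 0.8333 × 8.0370% + 0.1667 × 5.3568% = 7.5903%.

7.59%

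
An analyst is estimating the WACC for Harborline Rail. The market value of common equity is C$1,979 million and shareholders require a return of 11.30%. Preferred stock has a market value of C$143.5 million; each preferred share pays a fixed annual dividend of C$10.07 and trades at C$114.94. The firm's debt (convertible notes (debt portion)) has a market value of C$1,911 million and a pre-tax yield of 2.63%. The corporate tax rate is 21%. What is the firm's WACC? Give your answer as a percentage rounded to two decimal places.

Cost of preferred: Rp = 10.07 / 114.94 = 8.7611%.
Total capital V = 1979 + 143.5 + 1911 = 4033.5.
Equity: weight = 1979/4033.5 = 0.4906; cost = 11.3%.
Preferred: weight = 143.5/4033.5 = 0.0356; cost = 8.7611%.
Convertible notes (debt portion): weight = 1911/4033.5 = 0.4738; after-tax cost = 2.63% × (1 − 21%) = 2.0777%.
WACC = 0.4906 × 11.3000% + 0.0356 × 8.7611% + 0.4738 × 2.0777% = 6.8403%.

6.84%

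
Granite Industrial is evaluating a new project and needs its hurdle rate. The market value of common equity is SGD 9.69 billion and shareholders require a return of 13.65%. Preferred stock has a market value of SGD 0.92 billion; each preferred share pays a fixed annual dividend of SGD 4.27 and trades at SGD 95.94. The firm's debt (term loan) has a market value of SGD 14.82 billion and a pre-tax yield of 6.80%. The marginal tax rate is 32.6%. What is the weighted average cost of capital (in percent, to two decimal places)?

Cost of preferred: Rp = 4.27 / 95.94 = 4.4507%.
Total capital V = 9.69 + 0.92 + 14.82 = 25.43.
Equity: weight = 9.69/25.43 = 0.3810; cost = 13.65%.
Preferred: weight = 0.92/25.43 = 0.0362; cost = 4.4507%.
Term loan: weight = 14.82/25.43 = 0.5828; after-tax cost = 6.8% × (1 − 32.6%) = 4.5832%.
WACC = 0.3810 × 13.6500% + 0.0362 × 4.4507% + 0.5828 × 4.5832% = 8.0333%.

8.03%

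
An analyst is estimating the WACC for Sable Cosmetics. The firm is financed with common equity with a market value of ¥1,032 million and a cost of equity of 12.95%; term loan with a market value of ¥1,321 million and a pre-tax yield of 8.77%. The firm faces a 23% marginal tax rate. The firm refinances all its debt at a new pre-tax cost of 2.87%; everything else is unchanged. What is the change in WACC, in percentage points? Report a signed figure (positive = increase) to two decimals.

-2.55 pp

Current WACC:
Total capital V = 1032 + 1321 = 2353.
Equity: weight = 1032/2353 = 0.4386; cost = 12.95%.
Term loan: weight = 1321/2353 = 0.5614; after-tax cost = 8.77% × (1 − 23%) = 6.7529%.
WACC = 0.4386 × 12.9500% + 0.5614 × 6.7529% = 9.4709%.
After the change:
Total capital V = 1032 + 1321 = 2353.
Equity: weight = 1032/2353 = 0.4386; cost = 12.95%.
Term loan: weight = 1321/2353 = 0.5614; after-tax cost = 2.87% × (1 − 23%) = 2.2099%.
WACC = 0.4386 × 12.9500% + 0.5614 × 2.2099% = 6.9204%.
Change in WACC = 6.9204% − 9.4709% = -2.5505 pp.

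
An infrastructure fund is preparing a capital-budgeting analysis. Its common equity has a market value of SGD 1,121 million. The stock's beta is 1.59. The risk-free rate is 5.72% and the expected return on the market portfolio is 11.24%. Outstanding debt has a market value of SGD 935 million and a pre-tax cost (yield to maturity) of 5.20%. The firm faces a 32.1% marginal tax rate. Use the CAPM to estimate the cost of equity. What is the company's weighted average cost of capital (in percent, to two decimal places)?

Market risk premium = 11.24% − 5.72% = 5.52%.
Cost of equity via CAPM: Re = 5.72% + 1.59 × 5.52% = 14.4968%.
Total capital V = 1121 + 935 = 2056.
Equity: weight = 1121/2056 = 0.5452; cost = 14.4968%.
Debt: weight = 935/2056 = 0.4548; after-tax cost = 5.2% × (1 − 32.1%) = 3.5308%.
WACC = 0.5452 × 14.4968% + 0.4548 × 3.5308% = 9.5098%.

9.51%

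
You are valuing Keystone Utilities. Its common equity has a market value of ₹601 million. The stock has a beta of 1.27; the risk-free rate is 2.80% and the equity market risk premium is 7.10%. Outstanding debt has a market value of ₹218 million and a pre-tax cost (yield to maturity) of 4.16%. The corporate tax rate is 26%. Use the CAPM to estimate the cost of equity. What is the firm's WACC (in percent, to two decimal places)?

9.49%

Cost of equity via CAPM: Re = 2.8% + 1.27 × 7.1% = 11.8170%.
Total capital V = 601 + 218 = 819.
Equity: weight = 601/819 = 0.7338; cost = 11.817%.
Debt: weight = 218/819 = 0.2662; after-tax cost = 4.16% × (1 − 26%) = 3.0784%.
WACC = 0.7338 × 11.8170% + 0.2662 × 3.0784% = 9.4910%.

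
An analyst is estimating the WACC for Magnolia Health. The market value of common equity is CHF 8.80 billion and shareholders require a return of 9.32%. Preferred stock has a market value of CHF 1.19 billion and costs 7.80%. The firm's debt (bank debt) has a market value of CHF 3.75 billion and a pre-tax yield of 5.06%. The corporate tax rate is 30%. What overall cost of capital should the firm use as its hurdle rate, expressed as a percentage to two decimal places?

7.61%

Total capital V = 8.8 + 1.19 + 3.75 = 13.74.
Equity: weight = 8.8/13.74 = 0.6405; cost = 9.32%.
Preferred: weight = 1.19/13.74 = 0.0866; cost = 7.8%.
Bank debt: weight = 3.75/13.74 = 0.2729; after-tax cost = 5.06% × (1 − 30%) = 3.5420%.
WACC = 0.6405 × 9.3200% + 0.0866 × 7.8000% + 0.2729 × 3.5420% = 7.6114%.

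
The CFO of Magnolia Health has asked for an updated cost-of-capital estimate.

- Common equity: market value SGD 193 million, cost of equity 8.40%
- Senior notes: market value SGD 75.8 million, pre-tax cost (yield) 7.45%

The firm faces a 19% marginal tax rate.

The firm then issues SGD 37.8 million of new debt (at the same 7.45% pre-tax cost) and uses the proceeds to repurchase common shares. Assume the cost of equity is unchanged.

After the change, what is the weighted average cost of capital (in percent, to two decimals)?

7.40%

After the change:
Total capital V = 155.2 + 113.6 = 268.8.
Equity: weight = 155.2/268.8 = 0.5774; cost = 8.4%.
Senior notes: weight = 113.6/268.8 = 0.4226; after-tax cost = 7.45% × (1 − 19%) = 6.0345%.
WACC = 0.5774 × 8.4000% + 0.4226 × 6.0345% = 7.4003%.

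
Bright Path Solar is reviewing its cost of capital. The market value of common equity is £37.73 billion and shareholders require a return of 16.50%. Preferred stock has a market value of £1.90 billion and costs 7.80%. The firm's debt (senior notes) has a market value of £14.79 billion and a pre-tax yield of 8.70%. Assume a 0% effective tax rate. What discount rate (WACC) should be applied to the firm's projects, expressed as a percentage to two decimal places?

14.08%

Total capital V = 37.73 + 1.9 + 14.79 = 54.42.
Equity: weight = 37.73/54.42 = 0.6933; cost = 16.5%.
Preferred: weight = 1.9/54.42 = 0.0349; cost = 7.8%.
Senior notes: weight = 14.79/54.42 = 0.2718; after-tax cost = 8.7% × (1 − 0%) = 8.7000%.
WACC = 0.6933 × 16.5000% + 0.0349 × 7.8000% + 0.2718 × 8.7000% = 14.0764%.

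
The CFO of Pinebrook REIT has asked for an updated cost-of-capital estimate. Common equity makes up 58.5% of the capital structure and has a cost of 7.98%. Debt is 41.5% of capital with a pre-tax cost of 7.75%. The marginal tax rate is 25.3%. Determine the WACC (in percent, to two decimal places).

After-tax cost of debt = 7.75% × (1 − 25.3%) = 5.7893%.
WACC = 0.585 × 7.9800% + 0.415 × 5.7893% = 7.0708%.

7.07%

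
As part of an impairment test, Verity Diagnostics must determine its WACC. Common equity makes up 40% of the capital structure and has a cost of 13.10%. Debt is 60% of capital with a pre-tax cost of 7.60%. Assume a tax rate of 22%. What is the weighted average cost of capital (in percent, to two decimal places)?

8.80%

After-tax cost of debt = 7.6% × (1 − 22%) = 5.9280%.
WACC = 0.400 × 13.1000% + 0.600 × 5.9280% = 8.7968%.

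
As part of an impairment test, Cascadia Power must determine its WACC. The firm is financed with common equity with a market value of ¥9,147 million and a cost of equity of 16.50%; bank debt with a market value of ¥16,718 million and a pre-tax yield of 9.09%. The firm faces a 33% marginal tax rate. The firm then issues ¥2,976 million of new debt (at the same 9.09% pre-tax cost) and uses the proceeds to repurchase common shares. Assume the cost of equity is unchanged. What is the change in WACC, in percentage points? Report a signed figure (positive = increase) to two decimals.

-1.20 pp

Current WACC:
Total capital V = 9147 + 16718 = 25865.
Equity: weight = 9147/25865 = 0.3536; cost = 16.5%.
Bank debt: weight = 16718/25865 = 0.6464; after-tax cost = 9.09% × (1 − 33%) = 6.0903%.
WACC = 0.3536 × 16.5000% + 0.6464 × 6.0903% = 9.7716%.
After the change:
Total capital V = 6171 + 19694 = 25865.
Equity: weight = 6171/25865 = 0.2386; cost = 16.5%.
Bank debt: weight = 19694/25865 = 0.7614; after-tax cost = 9.09% × (1 − 33%) = 6.0903%.
WACC = 0.2386 × 16.5000% + 0.7614 × 6.0903% = 8.5739%.
Change in WACC = 8.5739% − 9.7716% = -1.1977 pp.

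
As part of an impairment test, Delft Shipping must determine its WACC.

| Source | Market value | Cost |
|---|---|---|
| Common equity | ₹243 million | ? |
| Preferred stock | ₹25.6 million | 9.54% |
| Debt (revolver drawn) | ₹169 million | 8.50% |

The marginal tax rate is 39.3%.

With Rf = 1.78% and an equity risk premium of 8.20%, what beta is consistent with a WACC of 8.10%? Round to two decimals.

Total capital V = 243 + 25.6 + 169 = 437.6.
Equity weight = 243/437.6 = 0.5553.
Preferred weight = 25.6/437.6 = 0.0585.
Revolver drawn weight = 169/437.6 = 0.3862.
Debt contribution = 0.3862 × 8.5% × (1 − 39.3%) = 1.9926%.
Preferred contribution = 0.0585 × 9.54% = 0.5581%.
Required equity contribution = 8.1% − 2.5507% = 5.5493%  ⇒  Re = 9.9933%.
CAPM: 9.9933% = 1.78% + β × 8.2%  ⇒  β = 1.0016.

1.00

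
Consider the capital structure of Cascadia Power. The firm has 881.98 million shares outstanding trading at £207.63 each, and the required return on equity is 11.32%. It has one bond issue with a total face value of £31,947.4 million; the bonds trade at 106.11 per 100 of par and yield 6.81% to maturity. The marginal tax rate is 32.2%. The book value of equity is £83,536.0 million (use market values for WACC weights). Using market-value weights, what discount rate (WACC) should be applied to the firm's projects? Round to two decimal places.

Market value of equity E = 207.63 × 881.98m = 183125.5074m. Market value of debt D = 31947.4m × 106.11/100 = 33899.38614m.
Total capital V = 183125.5074 + 33899.38614 = 217024.89354.
Equity: weight = 183125.5074/217024.89354 = 0.8438; cost = 11.32%.
Bonds outstanding: weight = 33899.38614/217024.89354 = 0.1562; after-tax cost = 6.81% × (1 − 32.2%) = 4.6172%.
WACC = 0.8438 × 11.3200% + 0.1562 × 4.6172% = 10.2730%.

10.27%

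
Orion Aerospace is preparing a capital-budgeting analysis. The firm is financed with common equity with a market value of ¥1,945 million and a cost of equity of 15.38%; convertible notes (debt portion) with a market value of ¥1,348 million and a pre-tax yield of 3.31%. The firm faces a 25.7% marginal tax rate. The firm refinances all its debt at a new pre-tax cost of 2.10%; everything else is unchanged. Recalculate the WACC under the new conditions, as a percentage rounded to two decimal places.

After the change:
Total capital V = 1945 + 1348 = 3293.
Equity: weight = 1945/3293 = 0.5906; cost = 15.38%.
Convertible notes (debt portion): weight = 1348/3293 = 0.4094; after-tax cost = 2.1% × (1 − 25.7%) = 1.5603%.
WACC = 0.5906 × 15.3800% + 0.4094 × 1.5603% = 9.7229%.

9.72%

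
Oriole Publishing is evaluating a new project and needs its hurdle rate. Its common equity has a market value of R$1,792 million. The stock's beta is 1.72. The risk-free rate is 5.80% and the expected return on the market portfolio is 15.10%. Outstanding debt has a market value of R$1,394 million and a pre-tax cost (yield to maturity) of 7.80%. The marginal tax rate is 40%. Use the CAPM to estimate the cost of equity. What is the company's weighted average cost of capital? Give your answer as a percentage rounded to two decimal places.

14.31%

Market risk premium = 15.1% − 5.8% = 9.3%.
Cost of equity via CAPM: Re = 5.8% + 1.72 × 9.3% = 21.7960%.
Total capital V = 1792 + 1394 = 3186.
Equity: weight = 1792/3186 = 0.5625; cost = 21.796%.
Debt: weight = 1394/3186 = 0.4375; after-tax cost = 7.8% × (1 − 40%) = 4.6800%.
WACC = 0.5625 × 21.7960% + 0.4375 × 4.6800% = 14.3071%.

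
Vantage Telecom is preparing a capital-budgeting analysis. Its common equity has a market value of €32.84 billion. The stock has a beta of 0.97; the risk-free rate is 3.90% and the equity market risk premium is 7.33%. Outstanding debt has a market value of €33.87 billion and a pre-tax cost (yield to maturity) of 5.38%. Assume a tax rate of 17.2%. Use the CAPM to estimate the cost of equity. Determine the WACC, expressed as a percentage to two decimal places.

7.68%

Cost of equity via CAPM: Re = 3.9% + 0.97 × 7.33% = 11.0101%.
Total capital V = 32.84 + 33.87 = 66.71.
Equity: weight = 32.84/66.71 = 0.4923; cost = 11.0101%.
Debt: weight = 33.87/66.71 = 0.5077; after-tax cost = 5.38% × (1 − 17.2%) = 4.4546%.
WACC = 0.4923 × 11.0101% + 0.5077 × 4.4546% = 7.6818%.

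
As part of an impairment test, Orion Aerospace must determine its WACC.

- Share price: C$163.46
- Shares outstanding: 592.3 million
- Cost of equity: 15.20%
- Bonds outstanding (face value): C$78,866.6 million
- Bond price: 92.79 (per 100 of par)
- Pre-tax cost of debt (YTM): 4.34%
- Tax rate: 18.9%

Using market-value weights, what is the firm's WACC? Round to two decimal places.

10.17%

Market value of equity E = 163.46 × 592.3m = 96817.358m. Market value of debt D = 78866.6m × 92.79/100 = 73180.31814m.
Total capital V = 96817.358 + 73180.31814 = 169997.67614.
Equity: weight = 96817.358/169997.67614 = 0.5695; cost = 15.2%.
Bonds outstanding: weight = 73180.31814/169997.67614 = 0.4305; after-tax cost = 4.34% × (1 − 18.9%) = 3.5197%.
WACC = 0.5695 × 15.2000% + 0.4305 × 3.5197% = 10.1719%.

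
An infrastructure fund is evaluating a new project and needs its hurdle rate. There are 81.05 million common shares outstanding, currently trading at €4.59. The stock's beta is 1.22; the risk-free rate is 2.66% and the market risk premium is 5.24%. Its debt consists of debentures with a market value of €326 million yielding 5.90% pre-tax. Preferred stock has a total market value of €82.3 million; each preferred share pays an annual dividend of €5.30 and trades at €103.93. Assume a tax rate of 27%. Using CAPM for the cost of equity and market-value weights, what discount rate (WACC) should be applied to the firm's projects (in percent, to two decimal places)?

Cost of equity via CAPM: Re = 2.66% + 1.22 × 5.24% = 9.0528%.
Cost of preferred: Rp = 5.3 / 103.93 = 5.0996%.
Market value of equity E = 4.59 × 81.05m = 372.0195m.
Total capital V = 372.0195 + 82.3 + 326 = 780.3195.
Equity: weight = 372.0195/780.3195 = 0.4768; cost = 9.0528%.
Preferred: weight = 82.3/780.3195 = 0.1055; cost = 5.0996%.
Debentures: weight = 326/780.3195 = 0.4178; after-tax cost = 5.9% × (1 − 27%) = 4.3070%.
WACC = 0.4768 × 9.0528% + 0.1055 × 5.0996% + 0.4178 × 4.3070% = 6.6532%.

6.65%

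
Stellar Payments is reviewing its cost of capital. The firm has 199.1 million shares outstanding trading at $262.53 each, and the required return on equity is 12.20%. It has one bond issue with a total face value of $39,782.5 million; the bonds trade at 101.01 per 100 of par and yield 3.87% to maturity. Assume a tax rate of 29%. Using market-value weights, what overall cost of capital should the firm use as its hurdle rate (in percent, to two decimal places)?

8.09%

Market value of equity E = 262.53 × 199.1m = 52269.723m. Market value of debt D = 39782.5m × 101.01/100 = 40184.30325m.
Total capital V = 52269.723 + 40184.30325 = 92454.02625.
Equity: weight = 52269.723/92454.02625 = 0.5654; cost = 12.2%.
Bonds outstanding: weight = 40184.30325/92454.02625 = 0.4346; after-tax cost = 3.87% × (1 − 29%) = 2.7477%.
WACC = 0.5654 × 12.2000% + 0.4346 × 2.7477% = 8.0916%.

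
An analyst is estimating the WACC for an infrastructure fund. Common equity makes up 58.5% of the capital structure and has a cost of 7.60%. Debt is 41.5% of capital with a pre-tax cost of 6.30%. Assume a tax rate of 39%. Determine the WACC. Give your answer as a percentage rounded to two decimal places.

After-tax cost of debt = 6.3% × (1 − 39%) = 3.8430%.
WACC = 0.585 × 7.6000% + 0.415 × 3.8430% = 6.0408%.

6.04%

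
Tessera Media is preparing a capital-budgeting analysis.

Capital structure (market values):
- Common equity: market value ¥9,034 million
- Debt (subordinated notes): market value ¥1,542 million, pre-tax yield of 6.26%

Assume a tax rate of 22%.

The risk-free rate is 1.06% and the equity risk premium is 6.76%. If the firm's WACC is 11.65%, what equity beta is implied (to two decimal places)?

Total capital V = 9034 + 1542 = 10576.
Equity weight = 9034/10576 = 0.8542.
Subordinated notes weight = 1542/10576 = 0.1458.
Debt contribution = 0.1458 × 6.26% × (1 − 22%) = 0.7119%.
Required equity contribution = 11.65% − 0.7119% = 10.9381%  ⇒  Re = 12.8051%.
CAPM: 12.8051% = 1.06% + β × 6.76%  ⇒  β = 1.7374.

1.74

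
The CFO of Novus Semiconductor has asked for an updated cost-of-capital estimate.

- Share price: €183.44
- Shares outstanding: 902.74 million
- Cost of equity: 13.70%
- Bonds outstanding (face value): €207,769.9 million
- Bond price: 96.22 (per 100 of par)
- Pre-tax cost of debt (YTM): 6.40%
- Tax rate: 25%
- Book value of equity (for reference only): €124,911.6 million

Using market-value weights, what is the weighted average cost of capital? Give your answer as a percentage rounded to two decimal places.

8.83%

Market value of equity E = 183.44 × 902.74m = 165598.6256m. Market value of debt D = 207769.9m × 96.22/100 = 199916.19778m.
Total capital V = 165598.6256 + 199916.19778 = 365514.82338.
Equity: weight = 165598.6256/365514.82338 = 0.4531; cost = 13.7%.
Bonds outstanding: weight = 199916.19778/365514.82338 = 0.5469; after-tax cost = 6.4% × (1 − 25%) = 4.8000%.
WACC = 0.4531 × 13.7000% + 0.5469 × 4.8000% = 8.8322%.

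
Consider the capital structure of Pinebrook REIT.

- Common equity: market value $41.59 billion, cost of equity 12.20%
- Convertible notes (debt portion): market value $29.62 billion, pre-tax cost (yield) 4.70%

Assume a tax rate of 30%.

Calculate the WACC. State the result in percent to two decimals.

Total capital V = 41.59 + 29.62 = 71.21.
Equity: weight = 41.59/71.21 = 0.5840; cost = 12.2%.
Convertible notes (debt portion): weight = 29.62/71.21 = 0.4160; after-tax cost = 4.7% × (1 − 30%) = 3.2900%.
WACC = 0.5840 × 12.2000% + 0.4160 × 3.2900% = 8.4939%.

8.49%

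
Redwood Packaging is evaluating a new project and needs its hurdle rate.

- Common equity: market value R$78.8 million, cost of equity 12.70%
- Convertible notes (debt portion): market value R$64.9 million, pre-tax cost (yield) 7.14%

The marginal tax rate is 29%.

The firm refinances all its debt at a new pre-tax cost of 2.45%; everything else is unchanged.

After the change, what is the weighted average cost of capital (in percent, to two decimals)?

7.75%

After the change:
Total capital V = 78.8 + 64.9 = 143.7.
Equity: weight = 78.8/143.7 = 0.5484; cost = 12.7%.
Convertible notes (debt portion): weight = 64.9/143.7 = 0.4516; after-tax cost = 2.45% × (1 − 29%) = 1.7395%.
WACC = 0.5484 × 12.7000% + 0.4516 × 1.7395% = 7.7499%.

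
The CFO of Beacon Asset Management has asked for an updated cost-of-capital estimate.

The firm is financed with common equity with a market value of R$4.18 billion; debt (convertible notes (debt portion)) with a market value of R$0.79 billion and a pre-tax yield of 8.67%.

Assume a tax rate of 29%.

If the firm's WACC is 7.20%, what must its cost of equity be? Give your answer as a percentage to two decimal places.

7.40%

Total capital V = 4.18 + 0.79 = 4.97.
Equity weight = 4.18/4.97 = 0.8410.
Convertible notes (debt portion) weight = 0.79/4.97 = 0.1590.
Debt contribution = 0.1590 × 8.67% × (1 − 29%) = 0.9785%.
Required equity contribution = 7.2% − 0.9785% = 6.2215%.
Re = 6.2215% / 0.8410 = 7.3974%.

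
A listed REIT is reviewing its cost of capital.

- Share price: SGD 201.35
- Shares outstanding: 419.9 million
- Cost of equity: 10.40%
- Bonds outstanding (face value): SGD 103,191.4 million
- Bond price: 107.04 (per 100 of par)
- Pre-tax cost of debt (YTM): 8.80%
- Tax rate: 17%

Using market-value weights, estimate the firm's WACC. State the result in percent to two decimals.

Market value of equity E = 201.35 × 419.9m = 84546.865m. Market value of debt D = 103191.4m × 107.04/100 = 110456.07456m.
Total capital V = 84546.865 + 110456.07456 = 195002.93956.
Equity: weight = 84546.865/195002.93956 = 0.4336; cost = 10.4%.
Bonds outstanding: weight = 110456.07456/195002.93956 = 0.5664; after-tax cost = 8.8% × (1 − 17%) = 7.3040%.
WACC = 0.4336 × 10.4000% + 0.5664 × 7.3040% = 8.6463%.

8.65%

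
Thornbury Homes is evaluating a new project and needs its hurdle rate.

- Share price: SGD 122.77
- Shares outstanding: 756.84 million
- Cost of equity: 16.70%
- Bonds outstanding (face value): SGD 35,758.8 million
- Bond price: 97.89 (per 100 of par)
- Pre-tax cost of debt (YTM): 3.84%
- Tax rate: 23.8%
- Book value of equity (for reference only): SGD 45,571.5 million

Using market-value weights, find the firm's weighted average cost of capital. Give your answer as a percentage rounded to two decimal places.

12.93%

Market value of equity E = 122.77 × 756.84m = 92917.2468m. Market value of debt D = 35758.8m × 97.89/100 = 35004.28932m.
Total capital V = 92917.2468 + 35004.28932 = 127921.53612.
Equity: weight = 92917.2468/127921.53612 = 0.7264; cost = 16.7%.
Bonds outstanding: weight = 35004.28932/127921.53612 = 0.2736; after-tax cost = 3.84% × (1 − 23.8%) = 2.9261%.
WACC = 0.7264 × 16.7000% + 0.2736 × 2.9261% = 12.9309%.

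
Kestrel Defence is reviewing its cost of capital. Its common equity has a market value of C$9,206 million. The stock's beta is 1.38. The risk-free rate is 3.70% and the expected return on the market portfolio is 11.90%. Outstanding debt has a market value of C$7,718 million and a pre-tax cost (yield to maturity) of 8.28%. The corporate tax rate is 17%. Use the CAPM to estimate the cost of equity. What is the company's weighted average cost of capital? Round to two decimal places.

11.30%

Market risk premium = 11.9% − 3.7% = 8.2%.
Cost of equity via CAPM: Re = 3.7% + 1.38 × 8.2% = 15.0160%.
Total capital V = 9206 + 7718 = 16924.
Equity: weight = 9206/16924 = 0.5440; cost = 15.016%.
Debt: weight = 7718/16924 = 0.4560; after-tax cost = 8.28% × (1 − 17%) = 6.8724%.
WACC = 0.5440 × 15.0160% + 0.4560 × 6.8724% = 11.3022%.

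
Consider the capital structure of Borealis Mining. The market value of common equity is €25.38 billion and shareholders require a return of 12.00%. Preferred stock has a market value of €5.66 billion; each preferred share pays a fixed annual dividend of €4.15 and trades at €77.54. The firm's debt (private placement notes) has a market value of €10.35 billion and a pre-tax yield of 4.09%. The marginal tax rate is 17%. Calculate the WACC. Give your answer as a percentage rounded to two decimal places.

Cost of preferred: Rp = 4.15 / 77.54 = 5.3521%.
Total capital V = 25.38 + 5.66 + 10.35 = 41.39.
Equity: weight = 25.38/41.39 = 0.6132; cost = 12%.
Preferred: weight = 5.66/41.39 = 0.1367; cost = 5.3521%.
Private placement notes: weight = 10.35/41.39 = 0.2501; after-tax cost = 4.09% × (1 − 17%) = 3.3947%.
WACC = 0.6132 × 12.0000% + 0.1367 × 5.3521% + 0.2501 × 3.3947% = 8.9391%.

8.94%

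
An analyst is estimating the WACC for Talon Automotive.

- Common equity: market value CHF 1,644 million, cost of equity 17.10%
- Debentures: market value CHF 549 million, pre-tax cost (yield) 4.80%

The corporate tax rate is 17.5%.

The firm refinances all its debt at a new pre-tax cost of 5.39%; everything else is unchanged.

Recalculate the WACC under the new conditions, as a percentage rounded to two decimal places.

After the change:
Total capital V = 1644 + 549 = 2193.
Equity: weight = 1644/2193 = 0.7497; cost = 17.1%.
Debentures: weight = 549/2193 = 0.2503; after-tax cost = 5.39% × (1 − 17.5%) = 4.4467%.
WACC = 0.7497 × 17.1000% + 0.2503 × 4.4467% = 13.9324%.

13.93%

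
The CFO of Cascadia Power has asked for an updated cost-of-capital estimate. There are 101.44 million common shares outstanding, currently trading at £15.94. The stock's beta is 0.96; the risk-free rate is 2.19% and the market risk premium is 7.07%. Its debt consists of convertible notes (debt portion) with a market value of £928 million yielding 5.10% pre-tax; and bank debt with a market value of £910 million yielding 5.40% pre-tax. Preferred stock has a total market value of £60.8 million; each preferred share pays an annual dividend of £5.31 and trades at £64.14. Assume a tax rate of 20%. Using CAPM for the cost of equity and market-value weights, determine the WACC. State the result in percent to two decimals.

Cost of equity via CAPM: Re = 2.19% + 0.96 × 7.07% = 8.9772%.
Cost of preferred: Rp = 5.31 / 64.14 = 8.2788%.
Market value of equity E = 15.94 × 101.44m = 1616.9536m.
Total capital V = 1616.9536 + 60.8 + 928 + 910 = 3515.7536.
Equity: weight = 1616.9536/3515.7536 = 0.4599; cost = 8.9772%.
Preferred: weight = 60.8/3515.7536 = 0.0173; cost = 8.2788%.
Convertible notes (debt portion): weight = 928/3515.7536 = 0.2640; after-tax cost = 5.1% × (1 − 20%) = 4.0800%.
Bank debt: weight = 910/3515.7536 = 0.2588; after-tax cost = 5.4% × (1 − 20%) = 4.3200%.
WACC = 0.4599 × 8.9772% + 0.0173 × 8.2788% + 0.2640 × 4.0800% + 0.2588 × 4.3200% = 6.4670%.

6.47%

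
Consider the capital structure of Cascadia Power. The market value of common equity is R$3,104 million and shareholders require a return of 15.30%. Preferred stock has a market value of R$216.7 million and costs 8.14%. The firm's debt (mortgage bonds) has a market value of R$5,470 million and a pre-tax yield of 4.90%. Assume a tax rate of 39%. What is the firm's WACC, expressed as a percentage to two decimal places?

Total capital V = 3104 + 216.7 + 5470 = 8790.7.
Equity: weight = 3104/8790.7 = 0.3531; cost = 15.3%.
Preferred: weight = 216.7/8790.7 = 0.0247; cost = 8.14%.
Mortgage bonds: weight = 5470/8790.7 = 0.6222; after-tax cost = 4.9% × (1 − 39%) = 2.9890%.
WACC = 0.3531 × 15.3000% + 0.0247 × 8.1400% + 0.6222 × 2.9890% = 7.4630%.

7.46%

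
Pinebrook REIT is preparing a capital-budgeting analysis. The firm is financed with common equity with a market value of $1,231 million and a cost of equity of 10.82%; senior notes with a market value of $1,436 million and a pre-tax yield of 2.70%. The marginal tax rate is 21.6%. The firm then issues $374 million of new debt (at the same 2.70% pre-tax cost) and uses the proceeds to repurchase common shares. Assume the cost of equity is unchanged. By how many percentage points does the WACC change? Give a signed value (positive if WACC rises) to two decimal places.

Current WACC:
Total capital V = 1231 + 1436 = 2667.
Equity: weight = 1231/2667 = 0.4616; cost = 10.82%.
Senior notes: weight = 1436/2667 = 0.5384; after-tax cost = 2.7% × (1 − 21.6%) = 2.1168%.
WACC = 0.4616 × 10.8200% + 0.5384 × 2.1168% = 6.1339%.
After the change:
Total capital V = 857 + 1810 = 2667.
Equity: weight = 857/2667 = 0.3213; cost = 10.82%.
Senior notes: weight = 1810/2667 = 0.6787; after-tax cost = 2.7% × (1 − 21.6%) = 2.1168%.
WACC = 0.3213 × 10.8200% + 0.6787 × 2.1168% = 4.9134%.
Change in WACC = 4.9134% − 6.1339% = -1.2205 pp.

-1.22 pp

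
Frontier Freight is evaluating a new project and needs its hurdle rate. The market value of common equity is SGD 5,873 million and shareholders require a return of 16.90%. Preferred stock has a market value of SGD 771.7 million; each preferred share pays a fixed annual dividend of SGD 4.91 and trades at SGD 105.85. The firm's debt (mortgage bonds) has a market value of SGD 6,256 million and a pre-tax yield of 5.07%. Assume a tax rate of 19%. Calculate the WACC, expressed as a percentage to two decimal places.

9.96%

Cost of preferred: Rp = 4.91 / 105.85 = 4.6386%.
Total capital V = 5873 + 771.7 + 6256 = 12900.7.
Equity: weight = 5873/12900.7 = 0.4552; cost = 16.9%.
Preferred: weight = 771.7/12900.7 = 0.0598; cost = 4.6386%.
Mortgage bonds: weight = 6256/12900.7 = 0.4849; after-tax cost = 5.07% × (1 − 19%) = 4.1067%.
WACC = 0.4552 × 16.9000% + 0.0598 × 4.6386% + 0.4849 × 4.1067% = 9.9626%.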